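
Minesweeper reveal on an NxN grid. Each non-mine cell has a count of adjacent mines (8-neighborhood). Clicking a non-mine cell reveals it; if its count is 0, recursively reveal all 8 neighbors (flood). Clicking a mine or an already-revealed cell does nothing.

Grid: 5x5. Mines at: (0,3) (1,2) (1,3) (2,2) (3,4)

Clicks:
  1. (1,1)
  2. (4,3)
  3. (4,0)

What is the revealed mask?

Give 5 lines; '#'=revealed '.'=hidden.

Answer: ##...
##...
##...
####.
####.

Derivation:
Click 1 (1,1) count=2: revealed 1 new [(1,1)] -> total=1
Click 2 (4,3) count=1: revealed 1 new [(4,3)] -> total=2
Click 3 (4,0) count=0: revealed 12 new [(0,0) (0,1) (1,0) (2,0) (2,1) (3,0) (3,1) (3,2) (3,3) (4,0) (4,1) (4,2)] -> total=14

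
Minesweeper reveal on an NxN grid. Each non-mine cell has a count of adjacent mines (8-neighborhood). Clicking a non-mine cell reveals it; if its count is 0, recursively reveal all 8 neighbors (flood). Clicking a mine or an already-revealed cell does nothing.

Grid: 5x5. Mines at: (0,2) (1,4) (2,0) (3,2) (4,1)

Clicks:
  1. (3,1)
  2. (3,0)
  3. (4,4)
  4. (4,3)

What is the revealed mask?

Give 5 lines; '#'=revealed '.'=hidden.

Click 1 (3,1) count=3: revealed 1 new [(3,1)] -> total=1
Click 2 (3,0) count=2: revealed 1 new [(3,0)] -> total=2
Click 3 (4,4) count=0: revealed 6 new [(2,3) (2,4) (3,3) (3,4) (4,3) (4,4)] -> total=8
Click 4 (4,3) count=1: revealed 0 new [(none)] -> total=8

Answer: .....
.....
...##
##.##
...##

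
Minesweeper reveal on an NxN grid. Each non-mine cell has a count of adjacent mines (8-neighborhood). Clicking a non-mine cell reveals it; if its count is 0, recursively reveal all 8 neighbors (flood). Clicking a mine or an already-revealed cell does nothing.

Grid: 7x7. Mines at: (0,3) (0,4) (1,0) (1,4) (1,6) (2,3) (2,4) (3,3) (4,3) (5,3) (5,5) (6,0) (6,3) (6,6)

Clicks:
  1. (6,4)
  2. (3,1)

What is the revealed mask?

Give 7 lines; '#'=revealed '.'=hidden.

Answer: .......
.......
###....
###....
###....
###....
....#..

Derivation:
Click 1 (6,4) count=3: revealed 1 new [(6,4)] -> total=1
Click 2 (3,1) count=0: revealed 12 new [(2,0) (2,1) (2,2) (3,0) (3,1) (3,2) (4,0) (4,1) (4,2) (5,0) (5,1) (5,2)] -> total=13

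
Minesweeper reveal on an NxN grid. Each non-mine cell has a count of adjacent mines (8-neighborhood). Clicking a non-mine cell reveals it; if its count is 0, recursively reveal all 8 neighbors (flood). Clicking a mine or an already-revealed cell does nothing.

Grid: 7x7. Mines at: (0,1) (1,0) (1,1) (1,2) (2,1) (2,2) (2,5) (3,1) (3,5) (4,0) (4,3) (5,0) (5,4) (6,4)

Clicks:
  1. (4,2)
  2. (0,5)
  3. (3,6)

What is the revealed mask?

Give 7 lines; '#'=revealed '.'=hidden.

Answer: ...####
...####
.......
......#
..#....
.......
.......

Derivation:
Click 1 (4,2) count=2: revealed 1 new [(4,2)] -> total=1
Click 2 (0,5) count=0: revealed 8 new [(0,3) (0,4) (0,5) (0,6) (1,3) (1,4) (1,5) (1,6)] -> total=9
Click 3 (3,6) count=2: revealed 1 new [(3,6)] -> total=10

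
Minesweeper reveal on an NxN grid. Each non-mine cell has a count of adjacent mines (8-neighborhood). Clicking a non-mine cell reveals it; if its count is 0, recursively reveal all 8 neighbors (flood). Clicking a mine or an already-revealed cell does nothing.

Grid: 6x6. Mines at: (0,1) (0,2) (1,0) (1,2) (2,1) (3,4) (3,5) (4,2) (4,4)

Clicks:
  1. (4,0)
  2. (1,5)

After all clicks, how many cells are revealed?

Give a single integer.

Click 1 (4,0) count=0: revealed 6 new [(3,0) (3,1) (4,0) (4,1) (5,0) (5,1)] -> total=6
Click 2 (1,5) count=0: revealed 9 new [(0,3) (0,4) (0,5) (1,3) (1,4) (1,5) (2,3) (2,4) (2,5)] -> total=15

Answer: 15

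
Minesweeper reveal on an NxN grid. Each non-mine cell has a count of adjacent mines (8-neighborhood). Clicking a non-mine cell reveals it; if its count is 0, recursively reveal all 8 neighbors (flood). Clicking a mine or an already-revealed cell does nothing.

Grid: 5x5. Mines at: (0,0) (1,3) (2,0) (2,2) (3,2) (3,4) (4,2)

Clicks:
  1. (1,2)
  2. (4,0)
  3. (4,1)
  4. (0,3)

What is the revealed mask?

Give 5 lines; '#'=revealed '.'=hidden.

Answer: ...#.
..#..
.....
##...
##...

Derivation:
Click 1 (1,2) count=2: revealed 1 new [(1,2)] -> total=1
Click 2 (4,0) count=0: revealed 4 new [(3,0) (3,1) (4,0) (4,1)] -> total=5
Click 3 (4,1) count=2: revealed 0 new [(none)] -> total=5
Click 4 (0,3) count=1: revealed 1 new [(0,3)] -> total=6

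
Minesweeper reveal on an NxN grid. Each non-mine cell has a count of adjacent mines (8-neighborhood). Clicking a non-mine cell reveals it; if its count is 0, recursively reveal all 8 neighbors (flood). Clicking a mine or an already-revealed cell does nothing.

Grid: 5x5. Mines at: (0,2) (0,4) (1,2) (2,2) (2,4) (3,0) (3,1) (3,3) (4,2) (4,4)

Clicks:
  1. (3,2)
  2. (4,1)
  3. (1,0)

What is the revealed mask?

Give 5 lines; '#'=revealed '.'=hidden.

Answer: ##...
##...
##...
..#..
.#...

Derivation:
Click 1 (3,2) count=4: revealed 1 new [(3,2)] -> total=1
Click 2 (4,1) count=3: revealed 1 new [(4,1)] -> total=2
Click 3 (1,0) count=0: revealed 6 new [(0,0) (0,1) (1,0) (1,1) (2,0) (2,1)] -> total=8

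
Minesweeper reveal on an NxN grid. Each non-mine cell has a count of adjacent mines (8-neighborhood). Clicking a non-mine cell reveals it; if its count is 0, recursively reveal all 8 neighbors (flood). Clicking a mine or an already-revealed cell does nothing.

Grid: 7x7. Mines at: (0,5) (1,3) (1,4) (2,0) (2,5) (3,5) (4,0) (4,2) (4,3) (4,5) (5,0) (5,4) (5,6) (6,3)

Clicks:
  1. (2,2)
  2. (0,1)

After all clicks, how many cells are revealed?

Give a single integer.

Answer: 7

Derivation:
Click 1 (2,2) count=1: revealed 1 new [(2,2)] -> total=1
Click 2 (0,1) count=0: revealed 6 new [(0,0) (0,1) (0,2) (1,0) (1,1) (1,2)] -> total=7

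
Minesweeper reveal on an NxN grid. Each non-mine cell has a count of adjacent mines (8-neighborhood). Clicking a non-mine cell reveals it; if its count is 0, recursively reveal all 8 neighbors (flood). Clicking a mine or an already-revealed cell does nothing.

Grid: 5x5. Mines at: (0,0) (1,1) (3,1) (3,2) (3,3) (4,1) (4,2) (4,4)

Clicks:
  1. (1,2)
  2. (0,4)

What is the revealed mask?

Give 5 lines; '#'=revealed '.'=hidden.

Click 1 (1,2) count=1: revealed 1 new [(1,2)] -> total=1
Click 2 (0,4) count=0: revealed 8 new [(0,2) (0,3) (0,4) (1,3) (1,4) (2,2) (2,3) (2,4)] -> total=9

Answer: ..###
..###
..###
.....
.....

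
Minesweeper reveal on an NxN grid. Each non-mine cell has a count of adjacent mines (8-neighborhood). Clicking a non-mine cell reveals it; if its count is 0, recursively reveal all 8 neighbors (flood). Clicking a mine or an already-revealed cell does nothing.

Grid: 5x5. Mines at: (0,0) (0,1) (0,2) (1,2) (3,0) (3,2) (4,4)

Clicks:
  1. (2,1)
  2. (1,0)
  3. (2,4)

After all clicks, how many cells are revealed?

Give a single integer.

Click 1 (2,1) count=3: revealed 1 new [(2,1)] -> total=1
Click 2 (1,0) count=2: revealed 1 new [(1,0)] -> total=2
Click 3 (2,4) count=0: revealed 8 new [(0,3) (0,4) (1,3) (1,4) (2,3) (2,4) (3,3) (3,4)] -> total=10

Answer: 10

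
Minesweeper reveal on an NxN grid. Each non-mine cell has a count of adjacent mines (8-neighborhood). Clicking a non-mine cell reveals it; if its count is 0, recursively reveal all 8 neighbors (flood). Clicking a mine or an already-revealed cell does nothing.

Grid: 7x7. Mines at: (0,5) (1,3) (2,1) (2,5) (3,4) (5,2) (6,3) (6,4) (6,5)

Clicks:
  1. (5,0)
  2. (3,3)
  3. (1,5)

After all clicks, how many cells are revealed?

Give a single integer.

Click 1 (5,0) count=0: revealed 8 new [(3,0) (3,1) (4,0) (4,1) (5,0) (5,1) (6,0) (6,1)] -> total=8
Click 2 (3,3) count=1: revealed 1 new [(3,3)] -> total=9
Click 3 (1,5) count=2: revealed 1 new [(1,5)] -> total=10

Answer: 10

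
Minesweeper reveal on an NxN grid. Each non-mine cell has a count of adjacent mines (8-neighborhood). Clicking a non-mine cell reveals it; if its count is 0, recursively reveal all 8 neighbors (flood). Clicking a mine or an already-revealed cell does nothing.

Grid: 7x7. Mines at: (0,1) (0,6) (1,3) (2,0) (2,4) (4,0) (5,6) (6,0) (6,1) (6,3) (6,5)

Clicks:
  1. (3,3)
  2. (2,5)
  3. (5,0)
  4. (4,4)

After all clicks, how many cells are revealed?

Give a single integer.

Click 1 (3,3) count=1: revealed 1 new [(3,3)] -> total=1
Click 2 (2,5) count=1: revealed 1 new [(2,5)] -> total=2
Click 3 (5,0) count=3: revealed 1 new [(5,0)] -> total=3
Click 4 (4,4) count=0: revealed 17 new [(2,1) (2,2) (2,3) (3,1) (3,2) (3,4) (3,5) (4,1) (4,2) (4,3) (4,4) (4,5) (5,1) (5,2) (5,3) (5,4) (5,5)] -> total=20

Answer: 20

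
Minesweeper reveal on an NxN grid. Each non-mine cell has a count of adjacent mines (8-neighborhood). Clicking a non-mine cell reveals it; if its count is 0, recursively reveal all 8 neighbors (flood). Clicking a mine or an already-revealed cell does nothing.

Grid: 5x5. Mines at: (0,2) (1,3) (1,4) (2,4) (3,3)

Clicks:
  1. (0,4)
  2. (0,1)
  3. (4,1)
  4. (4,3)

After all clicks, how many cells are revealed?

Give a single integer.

Answer: 16

Derivation:
Click 1 (0,4) count=2: revealed 1 new [(0,4)] -> total=1
Click 2 (0,1) count=1: revealed 1 new [(0,1)] -> total=2
Click 3 (4,1) count=0: revealed 13 new [(0,0) (1,0) (1,1) (1,2) (2,0) (2,1) (2,2) (3,0) (3,1) (3,2) (4,0) (4,1) (4,2)] -> total=15
Click 4 (4,3) count=1: revealed 1 new [(4,3)] -> total=16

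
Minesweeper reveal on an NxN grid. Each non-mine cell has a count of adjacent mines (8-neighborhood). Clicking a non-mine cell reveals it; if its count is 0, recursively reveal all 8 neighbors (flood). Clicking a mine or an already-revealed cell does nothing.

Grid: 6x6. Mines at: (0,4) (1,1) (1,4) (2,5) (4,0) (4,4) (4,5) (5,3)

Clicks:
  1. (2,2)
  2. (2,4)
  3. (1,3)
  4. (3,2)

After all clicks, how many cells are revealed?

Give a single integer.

Click 1 (2,2) count=1: revealed 1 new [(2,2)] -> total=1
Click 2 (2,4) count=2: revealed 1 new [(2,4)] -> total=2
Click 3 (1,3) count=2: revealed 1 new [(1,3)] -> total=3
Click 4 (3,2) count=0: revealed 8 new [(2,1) (2,3) (3,1) (3,2) (3,3) (4,1) (4,2) (4,3)] -> total=11

Answer: 11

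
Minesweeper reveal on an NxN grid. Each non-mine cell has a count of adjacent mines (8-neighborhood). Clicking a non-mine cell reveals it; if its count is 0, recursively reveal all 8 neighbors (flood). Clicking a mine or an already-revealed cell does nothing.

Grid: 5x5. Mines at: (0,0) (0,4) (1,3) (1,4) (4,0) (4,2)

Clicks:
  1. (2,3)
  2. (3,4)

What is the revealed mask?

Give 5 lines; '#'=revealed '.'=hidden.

Click 1 (2,3) count=2: revealed 1 new [(2,3)] -> total=1
Click 2 (3,4) count=0: revealed 5 new [(2,4) (3,3) (3,4) (4,3) (4,4)] -> total=6

Answer: .....
.....
...##
...##
...##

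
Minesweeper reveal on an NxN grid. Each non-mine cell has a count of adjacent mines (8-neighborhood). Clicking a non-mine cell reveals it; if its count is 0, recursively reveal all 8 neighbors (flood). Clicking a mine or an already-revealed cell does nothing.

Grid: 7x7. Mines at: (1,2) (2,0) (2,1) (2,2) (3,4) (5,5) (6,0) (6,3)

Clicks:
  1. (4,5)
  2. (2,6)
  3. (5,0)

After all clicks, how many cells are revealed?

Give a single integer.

Answer: 17

Derivation:
Click 1 (4,5) count=2: revealed 1 new [(4,5)] -> total=1
Click 2 (2,6) count=0: revealed 15 new [(0,3) (0,4) (0,5) (0,6) (1,3) (1,4) (1,5) (1,6) (2,3) (2,4) (2,5) (2,6) (3,5) (3,6) (4,6)] -> total=16
Click 3 (5,0) count=1: revealed 1 new [(5,0)] -> total=17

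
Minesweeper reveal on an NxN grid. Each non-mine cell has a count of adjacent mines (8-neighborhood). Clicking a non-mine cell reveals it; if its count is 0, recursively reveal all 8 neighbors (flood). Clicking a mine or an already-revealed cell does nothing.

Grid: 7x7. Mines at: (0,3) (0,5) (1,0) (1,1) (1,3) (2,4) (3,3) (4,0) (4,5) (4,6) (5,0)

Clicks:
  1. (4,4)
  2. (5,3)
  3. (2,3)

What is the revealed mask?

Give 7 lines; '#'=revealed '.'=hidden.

Click 1 (4,4) count=2: revealed 1 new [(4,4)] -> total=1
Click 2 (5,3) count=0: revealed 15 new [(4,1) (4,2) (4,3) (5,1) (5,2) (5,3) (5,4) (5,5) (5,6) (6,1) (6,2) (6,3) (6,4) (6,5) (6,6)] -> total=16
Click 3 (2,3) count=3: revealed 1 new [(2,3)] -> total=17

Answer: .......
.......
...#...
.......
.####..
.######
.######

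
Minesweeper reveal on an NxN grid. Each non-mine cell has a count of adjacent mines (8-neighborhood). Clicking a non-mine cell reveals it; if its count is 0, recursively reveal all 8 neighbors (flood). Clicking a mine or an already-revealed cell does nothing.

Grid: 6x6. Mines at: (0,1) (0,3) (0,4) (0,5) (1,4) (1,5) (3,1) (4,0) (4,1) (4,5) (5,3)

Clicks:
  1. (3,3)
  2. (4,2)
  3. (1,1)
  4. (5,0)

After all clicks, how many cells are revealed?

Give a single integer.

Click 1 (3,3) count=0: revealed 9 new [(2,2) (2,3) (2,4) (3,2) (3,3) (3,4) (4,2) (4,3) (4,4)] -> total=9
Click 2 (4,2) count=3: revealed 0 new [(none)] -> total=9
Click 3 (1,1) count=1: revealed 1 new [(1,1)] -> total=10
Click 4 (5,0) count=2: revealed 1 new [(5,0)] -> total=11

Answer: 11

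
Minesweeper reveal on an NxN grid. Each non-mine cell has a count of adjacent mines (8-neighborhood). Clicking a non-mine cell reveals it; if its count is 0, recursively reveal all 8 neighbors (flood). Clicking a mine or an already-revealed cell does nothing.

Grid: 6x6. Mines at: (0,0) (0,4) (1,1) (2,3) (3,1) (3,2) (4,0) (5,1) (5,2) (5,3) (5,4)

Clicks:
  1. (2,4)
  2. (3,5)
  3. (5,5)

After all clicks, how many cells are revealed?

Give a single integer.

Answer: 9

Derivation:
Click 1 (2,4) count=1: revealed 1 new [(2,4)] -> total=1
Click 2 (3,5) count=0: revealed 7 new [(1,4) (1,5) (2,5) (3,4) (3,5) (4,4) (4,5)] -> total=8
Click 3 (5,5) count=1: revealed 1 new [(5,5)] -> total=9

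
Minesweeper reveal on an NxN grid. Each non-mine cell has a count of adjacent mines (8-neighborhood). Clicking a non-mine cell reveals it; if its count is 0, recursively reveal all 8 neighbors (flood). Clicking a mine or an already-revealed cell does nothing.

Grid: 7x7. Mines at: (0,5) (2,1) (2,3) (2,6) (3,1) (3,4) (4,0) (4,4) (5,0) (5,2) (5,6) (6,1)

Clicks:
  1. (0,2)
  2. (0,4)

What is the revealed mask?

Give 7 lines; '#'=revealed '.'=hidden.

Answer: #####..
#####..
.......
.......
.......
.......
.......

Derivation:
Click 1 (0,2) count=0: revealed 10 new [(0,0) (0,1) (0,2) (0,3) (0,4) (1,0) (1,1) (1,2) (1,3) (1,4)] -> total=10
Click 2 (0,4) count=1: revealed 0 new [(none)] -> total=10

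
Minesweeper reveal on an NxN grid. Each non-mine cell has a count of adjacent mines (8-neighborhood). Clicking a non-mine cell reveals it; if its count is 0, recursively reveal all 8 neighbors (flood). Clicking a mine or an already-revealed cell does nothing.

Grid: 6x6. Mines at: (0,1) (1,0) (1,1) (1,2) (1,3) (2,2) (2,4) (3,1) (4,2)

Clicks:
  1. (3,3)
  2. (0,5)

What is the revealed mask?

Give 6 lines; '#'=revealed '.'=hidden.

Answer: ....##
....##
......
...#..
......
......

Derivation:
Click 1 (3,3) count=3: revealed 1 new [(3,3)] -> total=1
Click 2 (0,5) count=0: revealed 4 new [(0,4) (0,5) (1,4) (1,5)] -> total=5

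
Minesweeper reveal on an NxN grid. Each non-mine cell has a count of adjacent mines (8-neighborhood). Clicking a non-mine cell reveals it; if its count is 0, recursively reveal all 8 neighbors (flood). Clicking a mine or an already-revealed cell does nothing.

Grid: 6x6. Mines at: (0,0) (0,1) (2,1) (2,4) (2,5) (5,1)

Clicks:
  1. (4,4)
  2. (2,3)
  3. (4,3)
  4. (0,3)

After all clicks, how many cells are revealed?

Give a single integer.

Answer: 21

Derivation:
Click 1 (4,4) count=0: revealed 12 new [(3,2) (3,3) (3,4) (3,5) (4,2) (4,3) (4,4) (4,5) (5,2) (5,3) (5,4) (5,5)] -> total=12
Click 2 (2,3) count=1: revealed 1 new [(2,3)] -> total=13
Click 3 (4,3) count=0: revealed 0 new [(none)] -> total=13
Click 4 (0,3) count=0: revealed 8 new [(0,2) (0,3) (0,4) (0,5) (1,2) (1,3) (1,4) (1,5)] -> total=21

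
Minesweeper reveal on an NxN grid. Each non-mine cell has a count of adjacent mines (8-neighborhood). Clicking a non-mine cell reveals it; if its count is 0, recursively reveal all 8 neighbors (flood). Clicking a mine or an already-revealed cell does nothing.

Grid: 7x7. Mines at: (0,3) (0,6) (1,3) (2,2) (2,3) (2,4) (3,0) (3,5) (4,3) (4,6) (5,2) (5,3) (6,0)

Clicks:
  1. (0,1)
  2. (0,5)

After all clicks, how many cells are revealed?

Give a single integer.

Click 1 (0,1) count=0: revealed 8 new [(0,0) (0,1) (0,2) (1,0) (1,1) (1,2) (2,0) (2,1)] -> total=8
Click 2 (0,5) count=1: revealed 1 new [(0,5)] -> total=9

Answer: 9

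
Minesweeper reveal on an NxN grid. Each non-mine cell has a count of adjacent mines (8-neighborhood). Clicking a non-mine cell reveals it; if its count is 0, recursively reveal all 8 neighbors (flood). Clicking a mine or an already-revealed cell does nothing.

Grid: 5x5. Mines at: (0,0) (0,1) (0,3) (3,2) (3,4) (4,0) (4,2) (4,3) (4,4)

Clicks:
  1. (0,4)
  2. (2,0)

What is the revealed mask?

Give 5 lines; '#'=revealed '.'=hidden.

Click 1 (0,4) count=1: revealed 1 new [(0,4)] -> total=1
Click 2 (2,0) count=0: revealed 6 new [(1,0) (1,1) (2,0) (2,1) (3,0) (3,1)] -> total=7

Answer: ....#
##...
##...
##...
.....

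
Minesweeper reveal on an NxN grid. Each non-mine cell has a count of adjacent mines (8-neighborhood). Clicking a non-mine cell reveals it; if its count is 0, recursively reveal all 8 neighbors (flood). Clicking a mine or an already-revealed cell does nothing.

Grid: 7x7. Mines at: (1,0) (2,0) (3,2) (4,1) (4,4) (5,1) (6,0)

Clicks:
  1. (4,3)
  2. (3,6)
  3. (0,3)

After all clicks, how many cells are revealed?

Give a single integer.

Answer: 35

Derivation:
Click 1 (4,3) count=2: revealed 1 new [(4,3)] -> total=1
Click 2 (3,6) count=0: revealed 34 new [(0,1) (0,2) (0,3) (0,4) (0,5) (0,6) (1,1) (1,2) (1,3) (1,4) (1,5) (1,6) (2,1) (2,2) (2,3) (2,4) (2,5) (2,6) (3,3) (3,4) (3,5) (3,6) (4,5) (4,6) (5,2) (5,3) (5,4) (5,5) (5,6) (6,2) (6,3) (6,4) (6,5) (6,6)] -> total=35
Click 3 (0,3) count=0: revealed 0 new [(none)] -> total=35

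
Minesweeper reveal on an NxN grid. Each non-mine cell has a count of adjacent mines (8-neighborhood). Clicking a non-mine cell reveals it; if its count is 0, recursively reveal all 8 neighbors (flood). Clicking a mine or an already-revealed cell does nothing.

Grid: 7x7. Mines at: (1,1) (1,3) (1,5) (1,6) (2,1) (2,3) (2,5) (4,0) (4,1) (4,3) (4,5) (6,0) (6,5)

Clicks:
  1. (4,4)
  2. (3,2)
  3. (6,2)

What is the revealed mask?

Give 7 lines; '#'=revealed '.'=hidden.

Answer: .......
.......
.......
..#....
....#..
.####..
.####..

Derivation:
Click 1 (4,4) count=2: revealed 1 new [(4,4)] -> total=1
Click 2 (3,2) count=4: revealed 1 new [(3,2)] -> total=2
Click 3 (6,2) count=0: revealed 8 new [(5,1) (5,2) (5,3) (5,4) (6,1) (6,2) (6,3) (6,4)] -> total=10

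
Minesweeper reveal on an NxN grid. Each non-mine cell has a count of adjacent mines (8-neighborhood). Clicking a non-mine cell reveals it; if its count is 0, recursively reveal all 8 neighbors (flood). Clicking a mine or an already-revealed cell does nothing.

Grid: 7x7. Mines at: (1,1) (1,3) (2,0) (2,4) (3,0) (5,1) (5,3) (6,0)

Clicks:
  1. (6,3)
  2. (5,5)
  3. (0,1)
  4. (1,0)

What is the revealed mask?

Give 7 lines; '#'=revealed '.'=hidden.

Click 1 (6,3) count=1: revealed 1 new [(6,3)] -> total=1
Click 2 (5,5) count=0: revealed 20 new [(0,4) (0,5) (0,6) (1,4) (1,5) (1,6) (2,5) (2,6) (3,4) (3,5) (3,6) (4,4) (4,5) (4,6) (5,4) (5,5) (5,6) (6,4) (6,5) (6,6)] -> total=21
Click 3 (0,1) count=1: revealed 1 new [(0,1)] -> total=22
Click 4 (1,0) count=2: revealed 1 new [(1,0)] -> total=23

Answer: .#..###
#...###
.....##
....###
....###
....###
...####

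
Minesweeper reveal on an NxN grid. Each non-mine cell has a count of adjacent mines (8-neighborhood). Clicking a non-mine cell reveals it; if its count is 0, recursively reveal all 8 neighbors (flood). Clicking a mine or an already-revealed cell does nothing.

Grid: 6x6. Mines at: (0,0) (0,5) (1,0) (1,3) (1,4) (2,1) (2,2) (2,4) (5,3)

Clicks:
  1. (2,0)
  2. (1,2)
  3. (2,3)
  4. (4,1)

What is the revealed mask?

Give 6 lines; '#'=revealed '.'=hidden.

Answer: ......
..#...
#..#..
###...
###...
###...

Derivation:
Click 1 (2,0) count=2: revealed 1 new [(2,0)] -> total=1
Click 2 (1,2) count=3: revealed 1 new [(1,2)] -> total=2
Click 3 (2,3) count=4: revealed 1 new [(2,3)] -> total=3
Click 4 (4,1) count=0: revealed 9 new [(3,0) (3,1) (3,2) (4,0) (4,1) (4,2) (5,0) (5,1) (5,2)] -> total=12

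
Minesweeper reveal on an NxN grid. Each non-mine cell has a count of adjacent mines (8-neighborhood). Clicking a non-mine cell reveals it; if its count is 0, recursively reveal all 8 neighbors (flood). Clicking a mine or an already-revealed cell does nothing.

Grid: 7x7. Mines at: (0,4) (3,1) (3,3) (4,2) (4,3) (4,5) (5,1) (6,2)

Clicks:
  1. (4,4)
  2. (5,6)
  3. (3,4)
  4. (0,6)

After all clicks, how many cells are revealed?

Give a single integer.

Click 1 (4,4) count=3: revealed 1 new [(4,4)] -> total=1
Click 2 (5,6) count=1: revealed 1 new [(5,6)] -> total=2
Click 3 (3,4) count=3: revealed 1 new [(3,4)] -> total=3
Click 4 (0,6) count=0: revealed 10 new [(0,5) (0,6) (1,4) (1,5) (1,6) (2,4) (2,5) (2,6) (3,5) (3,6)] -> total=13

Answer: 13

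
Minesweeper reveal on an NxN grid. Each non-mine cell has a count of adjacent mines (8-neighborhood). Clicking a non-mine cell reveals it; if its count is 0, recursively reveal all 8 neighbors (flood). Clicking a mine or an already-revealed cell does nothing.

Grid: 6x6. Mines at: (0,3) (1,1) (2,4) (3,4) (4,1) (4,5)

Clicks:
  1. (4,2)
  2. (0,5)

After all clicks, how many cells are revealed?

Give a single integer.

Click 1 (4,2) count=1: revealed 1 new [(4,2)] -> total=1
Click 2 (0,5) count=0: revealed 4 new [(0,4) (0,5) (1,4) (1,5)] -> total=5

Answer: 5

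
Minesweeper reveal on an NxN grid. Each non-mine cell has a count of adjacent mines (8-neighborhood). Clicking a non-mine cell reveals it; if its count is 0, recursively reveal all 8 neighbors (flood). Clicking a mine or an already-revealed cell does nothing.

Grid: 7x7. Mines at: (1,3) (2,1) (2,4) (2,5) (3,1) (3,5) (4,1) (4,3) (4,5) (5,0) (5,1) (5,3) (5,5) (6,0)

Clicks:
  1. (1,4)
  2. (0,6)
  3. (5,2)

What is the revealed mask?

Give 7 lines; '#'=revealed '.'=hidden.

Answer: ....###
....###
.......
.......
.......
..#....
.......

Derivation:
Click 1 (1,4) count=3: revealed 1 new [(1,4)] -> total=1
Click 2 (0,6) count=0: revealed 5 new [(0,4) (0,5) (0,6) (1,5) (1,6)] -> total=6
Click 3 (5,2) count=4: revealed 1 new [(5,2)] -> total=7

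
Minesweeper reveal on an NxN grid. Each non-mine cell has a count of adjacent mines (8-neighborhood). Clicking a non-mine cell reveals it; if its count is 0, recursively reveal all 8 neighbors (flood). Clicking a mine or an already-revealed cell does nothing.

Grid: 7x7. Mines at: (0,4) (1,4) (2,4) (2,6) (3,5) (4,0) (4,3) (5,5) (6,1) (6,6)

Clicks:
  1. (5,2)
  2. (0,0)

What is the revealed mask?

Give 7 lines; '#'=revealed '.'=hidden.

Answer: ####...
####...
####...
####...
.......
..#....
.......

Derivation:
Click 1 (5,2) count=2: revealed 1 new [(5,2)] -> total=1
Click 2 (0,0) count=0: revealed 16 new [(0,0) (0,1) (0,2) (0,3) (1,0) (1,1) (1,2) (1,3) (2,0) (2,1) (2,2) (2,3) (3,0) (3,1) (3,2) (3,3)] -> total=17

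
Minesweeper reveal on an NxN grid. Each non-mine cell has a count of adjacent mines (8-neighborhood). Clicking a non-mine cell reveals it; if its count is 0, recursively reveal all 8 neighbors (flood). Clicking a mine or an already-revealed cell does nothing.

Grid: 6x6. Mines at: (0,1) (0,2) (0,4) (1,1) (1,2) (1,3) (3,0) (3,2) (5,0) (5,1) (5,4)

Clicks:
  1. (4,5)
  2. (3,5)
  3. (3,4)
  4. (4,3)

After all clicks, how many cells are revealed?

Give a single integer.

Answer: 11

Derivation:
Click 1 (4,5) count=1: revealed 1 new [(4,5)] -> total=1
Click 2 (3,5) count=0: revealed 10 new [(1,4) (1,5) (2,3) (2,4) (2,5) (3,3) (3,4) (3,5) (4,3) (4,4)] -> total=11
Click 3 (3,4) count=0: revealed 0 new [(none)] -> total=11
Click 4 (4,3) count=2: revealed 0 new [(none)] -> total=11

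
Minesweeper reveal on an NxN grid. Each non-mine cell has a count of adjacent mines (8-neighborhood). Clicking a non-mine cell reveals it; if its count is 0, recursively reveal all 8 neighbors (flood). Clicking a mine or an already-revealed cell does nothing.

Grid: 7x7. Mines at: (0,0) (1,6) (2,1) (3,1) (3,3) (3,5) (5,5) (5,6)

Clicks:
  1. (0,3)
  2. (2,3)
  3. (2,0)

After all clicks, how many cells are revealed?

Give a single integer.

Answer: 15

Derivation:
Click 1 (0,3) count=0: revealed 14 new [(0,1) (0,2) (0,3) (0,4) (0,5) (1,1) (1,2) (1,3) (1,4) (1,5) (2,2) (2,3) (2,4) (2,5)] -> total=14
Click 2 (2,3) count=1: revealed 0 new [(none)] -> total=14
Click 3 (2,0) count=2: revealed 1 new [(2,0)] -> total=15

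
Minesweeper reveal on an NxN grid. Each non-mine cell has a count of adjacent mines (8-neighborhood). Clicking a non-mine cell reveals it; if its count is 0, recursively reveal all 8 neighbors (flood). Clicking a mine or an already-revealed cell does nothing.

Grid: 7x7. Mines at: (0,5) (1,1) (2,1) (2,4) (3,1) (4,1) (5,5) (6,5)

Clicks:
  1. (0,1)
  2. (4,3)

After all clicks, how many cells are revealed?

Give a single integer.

Click 1 (0,1) count=1: revealed 1 new [(0,1)] -> total=1
Click 2 (4,3) count=0: revealed 16 new [(3,2) (3,3) (3,4) (4,2) (4,3) (4,4) (5,0) (5,1) (5,2) (5,3) (5,4) (6,0) (6,1) (6,2) (6,3) (6,4)] -> total=17

Answer: 17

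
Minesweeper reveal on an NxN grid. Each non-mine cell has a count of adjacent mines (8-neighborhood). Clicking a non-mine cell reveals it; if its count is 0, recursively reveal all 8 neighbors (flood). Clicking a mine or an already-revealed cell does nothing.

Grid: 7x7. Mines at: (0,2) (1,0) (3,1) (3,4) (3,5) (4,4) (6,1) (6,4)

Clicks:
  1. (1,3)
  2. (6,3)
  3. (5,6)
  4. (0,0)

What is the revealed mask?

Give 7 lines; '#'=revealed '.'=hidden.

Answer: #......
...#...
.......
.......
.....##
.....##
...#.##

Derivation:
Click 1 (1,3) count=1: revealed 1 new [(1,3)] -> total=1
Click 2 (6,3) count=1: revealed 1 new [(6,3)] -> total=2
Click 3 (5,6) count=0: revealed 6 new [(4,5) (4,6) (5,5) (5,6) (6,5) (6,6)] -> total=8
Click 4 (0,0) count=1: revealed 1 new [(0,0)] -> total=9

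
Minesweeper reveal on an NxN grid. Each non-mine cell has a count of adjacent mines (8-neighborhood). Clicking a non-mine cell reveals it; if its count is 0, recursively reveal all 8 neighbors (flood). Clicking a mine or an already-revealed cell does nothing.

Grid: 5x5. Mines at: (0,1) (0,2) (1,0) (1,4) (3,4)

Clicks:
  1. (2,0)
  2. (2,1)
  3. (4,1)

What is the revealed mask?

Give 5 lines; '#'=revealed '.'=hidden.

Answer: .....
.###.
####.
####.
####.

Derivation:
Click 1 (2,0) count=1: revealed 1 new [(2,0)] -> total=1
Click 2 (2,1) count=1: revealed 1 new [(2,1)] -> total=2
Click 3 (4,1) count=0: revealed 13 new [(1,1) (1,2) (1,3) (2,2) (2,3) (3,0) (3,1) (3,2) (3,3) (4,0) (4,1) (4,2) (4,3)] -> total=15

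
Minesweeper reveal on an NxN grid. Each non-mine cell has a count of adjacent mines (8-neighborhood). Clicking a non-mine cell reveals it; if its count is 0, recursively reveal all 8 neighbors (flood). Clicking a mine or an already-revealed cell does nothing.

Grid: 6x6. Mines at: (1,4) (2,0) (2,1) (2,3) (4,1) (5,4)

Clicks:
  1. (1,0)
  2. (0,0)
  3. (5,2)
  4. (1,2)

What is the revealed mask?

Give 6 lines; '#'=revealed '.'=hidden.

Click 1 (1,0) count=2: revealed 1 new [(1,0)] -> total=1
Click 2 (0,0) count=0: revealed 7 new [(0,0) (0,1) (0,2) (0,3) (1,1) (1,2) (1,3)] -> total=8
Click 3 (5,2) count=1: revealed 1 new [(5,2)] -> total=9
Click 4 (1,2) count=2: revealed 0 new [(none)] -> total=9

Answer: ####..
####..
......
......
......
..#...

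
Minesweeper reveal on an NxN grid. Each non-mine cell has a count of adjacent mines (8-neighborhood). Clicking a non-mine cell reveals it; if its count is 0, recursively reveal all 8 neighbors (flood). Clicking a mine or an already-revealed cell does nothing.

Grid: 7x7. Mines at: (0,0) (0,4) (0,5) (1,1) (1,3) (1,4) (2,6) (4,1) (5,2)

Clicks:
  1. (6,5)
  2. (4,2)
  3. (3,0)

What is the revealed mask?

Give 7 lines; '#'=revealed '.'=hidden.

Answer: .......
.......
..####.
#.#####
..#####
...####
...####

Derivation:
Click 1 (6,5) count=0: revealed 22 new [(2,2) (2,3) (2,4) (2,5) (3,2) (3,3) (3,4) (3,5) (3,6) (4,2) (4,3) (4,4) (4,5) (4,6) (5,3) (5,4) (5,5) (5,6) (6,3) (6,4) (6,5) (6,6)] -> total=22
Click 2 (4,2) count=2: revealed 0 new [(none)] -> total=22
Click 3 (3,0) count=1: revealed 1 new [(3,0)] -> total=23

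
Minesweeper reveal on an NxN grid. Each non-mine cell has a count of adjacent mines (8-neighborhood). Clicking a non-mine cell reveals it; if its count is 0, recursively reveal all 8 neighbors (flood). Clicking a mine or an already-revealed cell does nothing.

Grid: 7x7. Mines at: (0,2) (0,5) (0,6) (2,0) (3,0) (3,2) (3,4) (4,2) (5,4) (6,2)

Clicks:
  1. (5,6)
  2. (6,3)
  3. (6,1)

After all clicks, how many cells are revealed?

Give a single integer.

Answer: 14

Derivation:
Click 1 (5,6) count=0: revealed 12 new [(1,5) (1,6) (2,5) (2,6) (3,5) (3,6) (4,5) (4,6) (5,5) (5,6) (6,5) (6,6)] -> total=12
Click 2 (6,3) count=2: revealed 1 new [(6,3)] -> total=13
Click 3 (6,1) count=1: revealed 1 new [(6,1)] -> total=14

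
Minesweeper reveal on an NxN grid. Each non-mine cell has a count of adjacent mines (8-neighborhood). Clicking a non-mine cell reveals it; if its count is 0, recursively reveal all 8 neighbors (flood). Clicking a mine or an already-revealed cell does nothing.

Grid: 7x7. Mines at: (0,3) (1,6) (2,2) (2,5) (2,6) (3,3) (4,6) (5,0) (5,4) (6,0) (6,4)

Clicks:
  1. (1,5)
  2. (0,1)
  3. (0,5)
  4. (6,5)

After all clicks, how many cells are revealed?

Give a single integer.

Click 1 (1,5) count=3: revealed 1 new [(1,5)] -> total=1
Click 2 (0,1) count=0: revealed 12 new [(0,0) (0,1) (0,2) (1,0) (1,1) (1,2) (2,0) (2,1) (3,0) (3,1) (4,0) (4,1)] -> total=13
Click 3 (0,5) count=1: revealed 1 new [(0,5)] -> total=14
Click 4 (6,5) count=2: revealed 1 new [(6,5)] -> total=15

Answer: 15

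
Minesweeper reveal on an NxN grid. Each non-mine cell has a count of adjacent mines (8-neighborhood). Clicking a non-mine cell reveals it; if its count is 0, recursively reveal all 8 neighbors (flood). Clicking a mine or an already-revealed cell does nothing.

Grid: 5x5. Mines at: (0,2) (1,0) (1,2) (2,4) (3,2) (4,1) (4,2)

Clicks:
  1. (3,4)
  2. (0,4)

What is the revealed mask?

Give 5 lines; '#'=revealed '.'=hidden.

Click 1 (3,4) count=1: revealed 1 new [(3,4)] -> total=1
Click 2 (0,4) count=0: revealed 4 new [(0,3) (0,4) (1,3) (1,4)] -> total=5

Answer: ...##
...##
.....
....#
.....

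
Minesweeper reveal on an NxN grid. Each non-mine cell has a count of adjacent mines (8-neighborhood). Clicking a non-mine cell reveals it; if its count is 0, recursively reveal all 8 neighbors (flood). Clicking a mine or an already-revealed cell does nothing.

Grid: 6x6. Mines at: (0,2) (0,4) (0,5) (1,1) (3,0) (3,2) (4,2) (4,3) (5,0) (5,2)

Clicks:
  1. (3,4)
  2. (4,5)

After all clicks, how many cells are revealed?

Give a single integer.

Click 1 (3,4) count=1: revealed 1 new [(3,4)] -> total=1
Click 2 (4,5) count=0: revealed 12 new [(1,3) (1,4) (1,5) (2,3) (2,4) (2,5) (3,3) (3,5) (4,4) (4,5) (5,4) (5,5)] -> total=13

Answer: 13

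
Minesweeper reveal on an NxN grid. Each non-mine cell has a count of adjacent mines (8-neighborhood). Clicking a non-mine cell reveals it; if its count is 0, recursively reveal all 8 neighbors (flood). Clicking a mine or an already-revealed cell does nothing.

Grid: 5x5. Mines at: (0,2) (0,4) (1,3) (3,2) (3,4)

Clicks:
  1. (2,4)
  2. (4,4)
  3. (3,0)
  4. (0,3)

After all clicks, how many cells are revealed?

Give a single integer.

Click 1 (2,4) count=2: revealed 1 new [(2,4)] -> total=1
Click 2 (4,4) count=1: revealed 1 new [(4,4)] -> total=2
Click 3 (3,0) count=0: revealed 10 new [(0,0) (0,1) (1,0) (1,1) (2,0) (2,1) (3,0) (3,1) (4,0) (4,1)] -> total=12
Click 4 (0,3) count=3: revealed 1 new [(0,3)] -> total=13

Answer: 13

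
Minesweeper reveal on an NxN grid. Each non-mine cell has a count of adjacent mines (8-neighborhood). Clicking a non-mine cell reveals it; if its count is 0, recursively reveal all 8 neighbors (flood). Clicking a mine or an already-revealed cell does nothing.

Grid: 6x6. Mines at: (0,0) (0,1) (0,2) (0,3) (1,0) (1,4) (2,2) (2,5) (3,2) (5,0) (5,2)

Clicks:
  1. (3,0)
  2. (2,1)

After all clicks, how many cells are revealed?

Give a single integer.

Click 1 (3,0) count=0: revealed 6 new [(2,0) (2,1) (3,0) (3,1) (4,0) (4,1)] -> total=6
Click 2 (2,1) count=3: revealed 0 new [(none)] -> total=6

Answer: 6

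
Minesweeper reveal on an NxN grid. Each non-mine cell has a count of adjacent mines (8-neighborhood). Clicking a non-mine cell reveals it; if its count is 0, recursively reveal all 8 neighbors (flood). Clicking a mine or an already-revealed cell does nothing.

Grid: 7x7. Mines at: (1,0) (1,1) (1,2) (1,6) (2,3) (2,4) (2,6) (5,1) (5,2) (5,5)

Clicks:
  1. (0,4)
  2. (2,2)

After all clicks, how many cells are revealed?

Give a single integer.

Click 1 (0,4) count=0: revealed 6 new [(0,3) (0,4) (0,5) (1,3) (1,4) (1,5)] -> total=6
Click 2 (2,2) count=3: revealed 1 new [(2,2)] -> total=7

Answer: 7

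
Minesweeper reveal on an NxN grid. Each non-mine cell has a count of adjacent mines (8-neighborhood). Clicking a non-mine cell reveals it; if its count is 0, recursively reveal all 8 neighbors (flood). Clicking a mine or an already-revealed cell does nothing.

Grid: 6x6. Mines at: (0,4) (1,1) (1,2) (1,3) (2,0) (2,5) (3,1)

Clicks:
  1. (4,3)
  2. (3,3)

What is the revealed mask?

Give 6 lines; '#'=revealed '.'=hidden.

Answer: ......
......
..###.
..####
######
######

Derivation:
Click 1 (4,3) count=0: revealed 19 new [(2,2) (2,3) (2,4) (3,2) (3,3) (3,4) (3,5) (4,0) (4,1) (4,2) (4,3) (4,4) (4,5) (5,0) (5,1) (5,2) (5,3) (5,4) (5,5)] -> total=19
Click 2 (3,3) count=0: revealed 0 new [(none)] -> total=19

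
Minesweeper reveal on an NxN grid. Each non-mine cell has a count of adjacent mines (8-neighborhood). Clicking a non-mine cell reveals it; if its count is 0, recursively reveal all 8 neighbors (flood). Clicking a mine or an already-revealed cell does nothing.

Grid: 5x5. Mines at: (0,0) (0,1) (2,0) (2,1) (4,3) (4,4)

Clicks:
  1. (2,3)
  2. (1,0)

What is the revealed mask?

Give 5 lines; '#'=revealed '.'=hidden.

Answer: ..###
#.###
..###
..###
.....

Derivation:
Click 1 (2,3) count=0: revealed 12 new [(0,2) (0,3) (0,4) (1,2) (1,3) (1,4) (2,2) (2,3) (2,4) (3,2) (3,3) (3,4)] -> total=12
Click 2 (1,0) count=4: revealed 1 new [(1,0)] -> total=13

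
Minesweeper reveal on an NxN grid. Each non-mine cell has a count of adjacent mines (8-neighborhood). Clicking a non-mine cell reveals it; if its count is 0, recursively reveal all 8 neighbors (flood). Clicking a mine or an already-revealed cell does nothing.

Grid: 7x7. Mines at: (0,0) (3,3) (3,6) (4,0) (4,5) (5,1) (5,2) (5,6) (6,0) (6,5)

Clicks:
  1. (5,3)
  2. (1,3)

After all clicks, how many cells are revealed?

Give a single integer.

Answer: 24

Derivation:
Click 1 (5,3) count=1: revealed 1 new [(5,3)] -> total=1
Click 2 (1,3) count=0: revealed 23 new [(0,1) (0,2) (0,3) (0,4) (0,5) (0,6) (1,0) (1,1) (1,2) (1,3) (1,4) (1,5) (1,6) (2,0) (2,1) (2,2) (2,3) (2,4) (2,5) (2,6) (3,0) (3,1) (3,2)] -> total=24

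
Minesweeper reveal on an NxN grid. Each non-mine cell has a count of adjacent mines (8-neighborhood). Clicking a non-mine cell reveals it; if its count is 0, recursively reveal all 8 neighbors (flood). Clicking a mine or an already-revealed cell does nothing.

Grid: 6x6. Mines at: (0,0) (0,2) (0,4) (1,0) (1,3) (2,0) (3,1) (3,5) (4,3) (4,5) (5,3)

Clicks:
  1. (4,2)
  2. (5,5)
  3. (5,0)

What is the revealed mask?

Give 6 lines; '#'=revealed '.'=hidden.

Click 1 (4,2) count=3: revealed 1 new [(4,2)] -> total=1
Click 2 (5,5) count=1: revealed 1 new [(5,5)] -> total=2
Click 3 (5,0) count=0: revealed 5 new [(4,0) (4,1) (5,0) (5,1) (5,2)] -> total=7

Answer: ......
......
......
......
###...
###..#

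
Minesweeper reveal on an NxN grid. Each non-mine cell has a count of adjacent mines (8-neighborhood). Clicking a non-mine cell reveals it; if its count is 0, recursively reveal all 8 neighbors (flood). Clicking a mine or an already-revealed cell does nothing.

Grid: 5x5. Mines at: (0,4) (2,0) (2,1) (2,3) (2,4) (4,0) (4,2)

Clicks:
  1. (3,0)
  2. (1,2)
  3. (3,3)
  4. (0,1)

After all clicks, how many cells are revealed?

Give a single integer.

Answer: 10

Derivation:
Click 1 (3,0) count=3: revealed 1 new [(3,0)] -> total=1
Click 2 (1,2) count=2: revealed 1 new [(1,2)] -> total=2
Click 3 (3,3) count=3: revealed 1 new [(3,3)] -> total=3
Click 4 (0,1) count=0: revealed 7 new [(0,0) (0,1) (0,2) (0,3) (1,0) (1,1) (1,3)] -> total=10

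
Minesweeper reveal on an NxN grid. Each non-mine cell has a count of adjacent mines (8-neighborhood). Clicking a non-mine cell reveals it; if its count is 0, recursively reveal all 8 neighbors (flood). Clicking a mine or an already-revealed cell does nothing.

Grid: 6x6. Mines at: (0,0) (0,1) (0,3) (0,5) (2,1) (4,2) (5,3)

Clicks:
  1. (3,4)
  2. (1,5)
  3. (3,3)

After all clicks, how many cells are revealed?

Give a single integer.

Click 1 (3,4) count=0: revealed 17 new [(1,2) (1,3) (1,4) (1,5) (2,2) (2,3) (2,4) (2,5) (3,2) (3,3) (3,4) (3,5) (4,3) (4,4) (4,5) (5,4) (5,5)] -> total=17
Click 2 (1,5) count=1: revealed 0 new [(none)] -> total=17
Click 3 (3,3) count=1: revealed 0 new [(none)] -> total=17

Answer: 17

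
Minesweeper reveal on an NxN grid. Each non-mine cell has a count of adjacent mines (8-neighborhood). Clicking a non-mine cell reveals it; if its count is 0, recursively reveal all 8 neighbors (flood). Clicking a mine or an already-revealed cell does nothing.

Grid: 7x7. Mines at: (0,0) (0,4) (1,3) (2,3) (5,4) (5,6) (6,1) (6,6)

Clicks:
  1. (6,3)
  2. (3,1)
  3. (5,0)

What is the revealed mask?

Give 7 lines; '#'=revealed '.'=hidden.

Click 1 (6,3) count=1: revealed 1 new [(6,3)] -> total=1
Click 2 (3,1) count=0: revealed 18 new [(1,0) (1,1) (1,2) (2,0) (2,1) (2,2) (3,0) (3,1) (3,2) (3,3) (4,0) (4,1) (4,2) (4,3) (5,0) (5,1) (5,2) (5,3)] -> total=19
Click 3 (5,0) count=1: revealed 0 new [(none)] -> total=19

Answer: .......
###....
###....
####...
####...
####...
...#...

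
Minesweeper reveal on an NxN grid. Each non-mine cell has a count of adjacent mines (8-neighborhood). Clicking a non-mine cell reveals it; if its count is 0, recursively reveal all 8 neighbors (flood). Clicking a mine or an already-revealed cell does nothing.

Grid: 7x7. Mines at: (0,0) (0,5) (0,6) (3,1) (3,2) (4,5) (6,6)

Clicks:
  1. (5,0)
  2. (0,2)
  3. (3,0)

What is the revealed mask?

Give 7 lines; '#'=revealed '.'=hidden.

Click 1 (5,0) count=0: revealed 17 new [(4,0) (4,1) (4,2) (4,3) (4,4) (5,0) (5,1) (5,2) (5,3) (5,4) (5,5) (6,0) (6,1) (6,2) (6,3) (6,4) (6,5)] -> total=17
Click 2 (0,2) count=0: revealed 20 new [(0,1) (0,2) (0,3) (0,4) (1,1) (1,2) (1,3) (1,4) (1,5) (1,6) (2,1) (2,2) (2,3) (2,4) (2,5) (2,6) (3,3) (3,4) (3,5) (3,6)] -> total=37
Click 3 (3,0) count=1: revealed 1 new [(3,0)] -> total=38

Answer: .####..
.######
.######
#..####
#####..
######.
######.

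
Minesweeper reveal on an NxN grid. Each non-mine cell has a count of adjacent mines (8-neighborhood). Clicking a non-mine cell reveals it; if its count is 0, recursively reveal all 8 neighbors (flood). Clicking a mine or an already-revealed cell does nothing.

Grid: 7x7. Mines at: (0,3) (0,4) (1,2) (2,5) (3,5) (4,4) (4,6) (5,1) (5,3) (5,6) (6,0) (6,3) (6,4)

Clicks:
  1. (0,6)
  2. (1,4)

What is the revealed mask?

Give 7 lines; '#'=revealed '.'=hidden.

Click 1 (0,6) count=0: revealed 4 new [(0,5) (0,6) (1,5) (1,6)] -> total=4
Click 2 (1,4) count=3: revealed 1 new [(1,4)] -> total=5

Answer: .....##
....###
.......
.......
.......
.......
.......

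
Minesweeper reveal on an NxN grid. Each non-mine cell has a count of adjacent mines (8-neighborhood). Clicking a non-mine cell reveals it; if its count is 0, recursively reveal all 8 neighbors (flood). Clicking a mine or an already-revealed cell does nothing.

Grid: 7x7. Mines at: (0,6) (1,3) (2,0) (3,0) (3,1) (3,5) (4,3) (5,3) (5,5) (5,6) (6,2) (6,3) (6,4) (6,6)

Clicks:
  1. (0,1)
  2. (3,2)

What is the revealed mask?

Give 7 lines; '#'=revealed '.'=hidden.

Click 1 (0,1) count=0: revealed 6 new [(0,0) (0,1) (0,2) (1,0) (1,1) (1,2)] -> total=6
Click 2 (3,2) count=2: revealed 1 new [(3,2)] -> total=7

Answer: ###....
###....
.......
..#....
.......
.......
.......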